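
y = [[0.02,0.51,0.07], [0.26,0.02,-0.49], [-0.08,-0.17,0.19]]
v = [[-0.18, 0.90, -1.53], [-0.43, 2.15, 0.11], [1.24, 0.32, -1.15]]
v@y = [[0.35, 0.19, -0.74], [0.54, -0.19, -1.06], [0.2, 0.83, -0.29]]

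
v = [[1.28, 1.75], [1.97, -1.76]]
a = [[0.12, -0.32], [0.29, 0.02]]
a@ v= [[-0.48,0.77], [0.41,0.47]]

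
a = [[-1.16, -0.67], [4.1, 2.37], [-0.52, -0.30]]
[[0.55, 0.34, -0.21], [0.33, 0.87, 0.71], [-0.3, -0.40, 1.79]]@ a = [[0.87, 0.5], [2.81, 1.63], [-2.22, -1.28]]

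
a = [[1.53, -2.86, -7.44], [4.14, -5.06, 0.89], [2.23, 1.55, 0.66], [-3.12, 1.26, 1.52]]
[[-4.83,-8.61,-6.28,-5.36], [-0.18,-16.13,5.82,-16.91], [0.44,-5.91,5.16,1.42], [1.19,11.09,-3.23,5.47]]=a @ [[-0.05, -3.17, 1.71, -0.96], [0.1, 0.64, 0.43, 2.48], [0.60, 0.26, 1.03, -0.43]]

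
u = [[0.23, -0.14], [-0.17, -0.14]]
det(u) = -0.06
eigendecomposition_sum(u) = [[0.25, -0.08],[-0.1, 0.03]] + [[-0.02, -0.06], [-0.07, -0.17]]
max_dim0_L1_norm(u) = 0.4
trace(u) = 0.09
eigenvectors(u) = [[0.93, 0.31], [-0.37, 0.95]]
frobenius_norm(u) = 0.35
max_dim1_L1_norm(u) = 0.37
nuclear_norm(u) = 0.48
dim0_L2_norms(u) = [0.29, 0.2]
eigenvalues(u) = [0.29, -0.2]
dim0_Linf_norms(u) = [0.23, 0.14]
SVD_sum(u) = [[0.25, -0.05], [-0.14, 0.03]] + [[-0.02, -0.09], [-0.03, -0.17]]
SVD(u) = [[-0.87,0.49], [0.49,0.87]] @ diag([0.28878453262546905, 0.19391620282041777]) @ [[-0.98, 0.19], [-0.19, -0.98]]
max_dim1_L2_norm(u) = 0.27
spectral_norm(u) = 0.29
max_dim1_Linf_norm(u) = 0.23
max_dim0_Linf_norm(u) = 0.23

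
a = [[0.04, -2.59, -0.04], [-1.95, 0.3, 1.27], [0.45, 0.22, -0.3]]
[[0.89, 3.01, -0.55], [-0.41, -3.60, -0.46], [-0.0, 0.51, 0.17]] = a @ [[0.16, 1.0, 0.08], [-0.34, -1.13, 0.22], [-0.00, -1.03, -0.29]]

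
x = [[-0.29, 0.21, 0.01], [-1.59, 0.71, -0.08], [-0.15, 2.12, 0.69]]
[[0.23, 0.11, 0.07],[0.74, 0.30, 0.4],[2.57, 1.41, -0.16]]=x@ [[-0.09,-0.03,-0.13], [0.94,0.43,0.18], [0.82,0.72,-0.81]]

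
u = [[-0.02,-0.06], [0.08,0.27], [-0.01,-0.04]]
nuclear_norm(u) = 0.29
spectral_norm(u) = 0.29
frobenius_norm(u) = 0.29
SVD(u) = [[-0.22, -0.75], [0.97, -0.07], [-0.14, 0.65]] @ diag([0.29153447866947396, 0.0027654560054418513]) @ [[0.28, 0.96], [0.96, -0.28]]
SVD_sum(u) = [[-0.02,-0.06], [0.08,0.27], [-0.01,-0.04]] + [[-0.00, 0.00], [-0.00, 0.0], [0.00, -0.0]]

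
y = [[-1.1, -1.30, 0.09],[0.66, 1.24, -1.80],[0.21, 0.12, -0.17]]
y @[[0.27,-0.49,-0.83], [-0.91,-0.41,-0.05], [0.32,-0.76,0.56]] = [[0.91, 1.00, 1.03], [-1.53, 0.54, -1.62], [-0.11, -0.02, -0.28]]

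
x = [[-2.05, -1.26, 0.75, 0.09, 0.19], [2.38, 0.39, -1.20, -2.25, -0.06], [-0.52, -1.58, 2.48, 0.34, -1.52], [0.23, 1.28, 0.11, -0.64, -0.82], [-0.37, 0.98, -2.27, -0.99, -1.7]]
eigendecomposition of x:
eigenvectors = [[(-0.15+0j),-0.15+0.28j,-0.15-0.28j,(0.06+0j),-0.49+0.00j], [(0.23+0j),0.75+0.00j,0.75-0.00j,-0.34+0.00j,(0.54+0j)], [(-0.86+0j),(0.23+0.19j),(0.23-0.19j),-0.36+0.00j,0.38+0.00j], [-0.04+0.00j,(0.08-0.47j),(0.08+0.47j),(-0.14+0j),(-0.31+0j)], [(0.43+0j),0.01-0.10j,(0.01+0.1j),(-0.86+0j),(0.48+0j)]]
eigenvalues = [(3.59+0j), (-0.67+2j), (-0.67-2j), (-2.4+0j), (-1.36+0j)]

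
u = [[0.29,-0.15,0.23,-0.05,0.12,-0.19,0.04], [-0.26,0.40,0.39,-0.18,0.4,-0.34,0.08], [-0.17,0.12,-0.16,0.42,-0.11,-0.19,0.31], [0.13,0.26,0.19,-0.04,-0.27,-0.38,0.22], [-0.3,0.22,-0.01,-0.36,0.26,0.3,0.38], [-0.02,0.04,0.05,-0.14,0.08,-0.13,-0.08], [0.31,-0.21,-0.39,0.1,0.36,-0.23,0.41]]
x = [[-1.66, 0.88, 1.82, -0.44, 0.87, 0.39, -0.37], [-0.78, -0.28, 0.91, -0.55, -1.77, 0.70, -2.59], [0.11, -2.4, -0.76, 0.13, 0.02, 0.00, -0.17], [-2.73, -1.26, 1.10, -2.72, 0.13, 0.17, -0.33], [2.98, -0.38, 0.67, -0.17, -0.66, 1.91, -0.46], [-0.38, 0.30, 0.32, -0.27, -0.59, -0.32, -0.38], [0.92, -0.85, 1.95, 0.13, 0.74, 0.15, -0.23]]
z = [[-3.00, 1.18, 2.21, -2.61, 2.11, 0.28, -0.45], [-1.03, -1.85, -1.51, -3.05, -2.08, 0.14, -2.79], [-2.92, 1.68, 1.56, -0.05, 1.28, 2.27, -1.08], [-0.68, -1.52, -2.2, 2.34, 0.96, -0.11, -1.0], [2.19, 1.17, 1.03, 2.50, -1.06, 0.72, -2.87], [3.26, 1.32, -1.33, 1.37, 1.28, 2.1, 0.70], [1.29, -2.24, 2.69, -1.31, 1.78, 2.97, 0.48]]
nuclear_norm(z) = 31.22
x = u @ z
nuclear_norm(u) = 3.95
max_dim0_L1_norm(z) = 14.37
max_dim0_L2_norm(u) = 0.7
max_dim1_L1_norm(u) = 2.05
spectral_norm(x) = 5.23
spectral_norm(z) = 7.56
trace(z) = 0.57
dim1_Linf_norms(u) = [0.29, 0.4, 0.42, 0.38, 0.38, 0.14, 0.41]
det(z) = 15171.33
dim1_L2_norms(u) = [0.46, 0.83, 0.62, 0.62, 0.76, 0.23, 0.81]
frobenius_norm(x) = 8.08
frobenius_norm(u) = 1.72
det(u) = 0.00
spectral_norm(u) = 0.98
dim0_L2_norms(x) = [4.55, 3.03, 3.21, 2.83, 2.29, 2.11, 2.72]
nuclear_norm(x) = 17.91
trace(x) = -6.63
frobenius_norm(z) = 12.87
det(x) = 28.96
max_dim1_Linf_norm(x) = 2.98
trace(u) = 1.03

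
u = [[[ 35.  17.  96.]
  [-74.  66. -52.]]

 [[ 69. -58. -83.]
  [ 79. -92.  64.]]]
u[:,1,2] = [-52.0, 64.0]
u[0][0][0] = 35.0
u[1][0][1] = -58.0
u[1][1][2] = 64.0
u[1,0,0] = 69.0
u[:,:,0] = [[35.0, -74.0], [69.0, 79.0]]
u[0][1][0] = -74.0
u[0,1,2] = -52.0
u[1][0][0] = 69.0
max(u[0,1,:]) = 66.0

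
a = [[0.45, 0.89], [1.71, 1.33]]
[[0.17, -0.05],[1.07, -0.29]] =a @ [[0.79, -0.21],[-0.21, 0.05]]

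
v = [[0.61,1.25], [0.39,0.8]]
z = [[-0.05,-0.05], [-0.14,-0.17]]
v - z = [[0.66, 1.30], [0.53, 0.97]]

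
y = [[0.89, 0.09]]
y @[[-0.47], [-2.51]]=[[-0.64]]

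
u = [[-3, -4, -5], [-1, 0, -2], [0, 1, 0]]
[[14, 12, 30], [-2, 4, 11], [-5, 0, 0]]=u@[[2, -4, -5], [-5, 0, 0], [0, 0, -3]]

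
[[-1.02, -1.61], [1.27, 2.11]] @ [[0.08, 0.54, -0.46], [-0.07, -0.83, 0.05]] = [[0.03, 0.79, 0.39], [-0.05, -1.07, -0.48]]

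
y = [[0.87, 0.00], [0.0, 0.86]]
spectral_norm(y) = 0.87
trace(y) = 1.73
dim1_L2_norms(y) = [0.87, 0.86]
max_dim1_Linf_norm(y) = 0.87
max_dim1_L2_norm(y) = 0.87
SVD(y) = [[1.00, 0.0], [0.0, 1.00]] @ diag([0.87, 0.86]) @ [[1.00,  0.00], [0.00,  1.0]]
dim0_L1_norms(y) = [0.87, 0.86]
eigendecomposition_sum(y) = [[0.87, 0.0], [0.0, 0.0]] + [[0.0,  0.0], [0.00,  0.86]]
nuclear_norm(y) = 1.73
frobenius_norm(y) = 1.22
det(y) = 0.75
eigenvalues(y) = [0.87, 0.86]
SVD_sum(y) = [[0.87, 0.0], [0.0, 0.0]] + [[0.0, 0.0], [0.0, 0.86]]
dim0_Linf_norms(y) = [0.87, 0.86]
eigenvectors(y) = [[1.00, 0.0],[0.00, 1.00]]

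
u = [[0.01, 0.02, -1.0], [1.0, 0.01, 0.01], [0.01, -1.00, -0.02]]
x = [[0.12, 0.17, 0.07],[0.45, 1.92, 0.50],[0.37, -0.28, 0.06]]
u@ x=[[-0.36, 0.32, -0.05], [0.13, 0.19, 0.08], [-0.46, -1.91, -0.50]]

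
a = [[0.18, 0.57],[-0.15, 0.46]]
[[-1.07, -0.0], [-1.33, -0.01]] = a @ [[1.58, 0.01],[-2.38, -0.01]]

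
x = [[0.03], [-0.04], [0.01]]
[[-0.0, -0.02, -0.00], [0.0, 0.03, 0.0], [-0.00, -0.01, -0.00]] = x @ [[-0.07, -0.75, -0.03]]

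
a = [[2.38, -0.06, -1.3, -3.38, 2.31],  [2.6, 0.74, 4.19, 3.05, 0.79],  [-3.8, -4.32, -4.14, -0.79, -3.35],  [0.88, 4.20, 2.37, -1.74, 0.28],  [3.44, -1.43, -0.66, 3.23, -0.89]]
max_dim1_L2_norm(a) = 7.88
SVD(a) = [[-0.06, -0.44, -0.81, 0.16, 0.34], [-0.49, 0.46, 0.12, 0.39, 0.62], [0.78, 0.10, 0.11, -0.14, 0.60], [-0.39, -0.42, 0.28, -0.67, 0.37], [-0.07, 0.64, -0.48, -0.59, -0.06]] @ diag([10.036541316616375, 6.68988919816253, 4.723953360617491, 2.130320920569391, 1.1545641334528902]) @ [[-0.49,-0.52,-0.60,-0.15,-0.32],[0.23,-0.41,0.10,0.84,-0.25],[-0.73,0.33,0.45,0.21,-0.35],[-0.34,-0.52,0.36,0.00,0.69],[0.24,-0.42,0.54,-0.48,-0.49]]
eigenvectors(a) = [[-0.74+0.00j, -0.17+0.18j, (-0.17-0.18j), (-0.28+0.03j), (-0.28-0.03j)],[-0.02+0.00j, (0.4+0.34j), (0.4-0.34j), (-0.18-0.23j), -0.18+0.23j],[(0.49+0j), -0.59+0.00j, (-0.59-0j), 0.55+0.08j, (0.55-0.08j)],[(0.04+0j), 0.44+0.16j, (0.44-0.16j), (-0.3+0.15j), (-0.3-0.15j)],[-0.46+0.00j, 0.27-0.16j, 0.27+0.16j, 0.64+0.00j, 0.64-0.00j]]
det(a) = 780.14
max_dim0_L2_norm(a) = 6.51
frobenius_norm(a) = 13.18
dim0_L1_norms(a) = [13.1, 10.75, 12.66, 12.19, 7.62]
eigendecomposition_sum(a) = [[(3.11+0j), -0.44-0.00j, (-1-0j), -0.83+0.00j, (1.72+0j)],[(0.1+0j), (-0.01-0j), (-0.03-0j), -0.03+0.00j, (0.06+0j)],[-2.07-0.00j, 0.29+0.00j, 0.66+0.00j, 0.55-0.00j, -1.14-0.00j],[-0.18-0.00j, 0.03+0.00j, (0.06+0j), 0.05-0.00j, (-0.1-0j)],[1.96+0.00j, -0.28-0.00j, (-0.63-0j), (-0.53+0j), 1.08+0.00j]] + [[-0.15+0.47j, -0.50+0.36j, -0.35+0.59j, (-0.55+0.14j), -0.16-0.13j],[1.01+0.28j, (0.78+1.03j), 1.27+0.70j, 0.33+1.16j, (-0.27+0.35j)],[(-1.08+0.5j), -1.44-0.31j, (-1.61+0.33j), -1.14-0.76j, -0.02-0.50j],[0.94-0.07j, (0.98+0.63j), 1.28+0.21j, 0.63+0.88j, (-0.12+0.37j)],[(0.35-0.53j), (0.74-0.26j), 0.64-0.60j, (0.73+0.03j), 0.15+0.22j]] + [[-0.15-0.47j, -0.50-0.36j, (-0.35-0.59j), (-0.55-0.14j), -0.16+0.13j], [1.01-0.28j, 0.78-1.03j, 1.27-0.70j, 0.33-1.16j, (-0.27-0.35j)], [-1.08-0.50j, (-1.44+0.31j), -1.61-0.33j, -1.14+0.76j, (-0.02+0.5j)], [0.94+0.07j, (0.98-0.63j), (1.28-0.21j), (0.63-0.88j), (-0.12-0.37j)], [(0.35+0.53j), 0.74+0.26j, (0.64+0.6j), (0.73-0.03j), (0.15-0.22j)]] + [[-0.22-0.41j,(0.69+0.88j),0.20-0.84j,-0.72-1.81j,(0.45-0.46j)], [0.24-0.41j,(-0.41+1.07j),(0.84-0.27j),(1.21-1.59j),(0.64+0.16j)], [(0.21+0.88j),-0.87-2.00j,-0.79+1.50j,(0.47+3.78j),(-1.08+0.64j)], [-0.41-0.36j,(1.11+0.68j),-0.12-1.01j,(-1.52-1.7j),(0.31-0.68j)], [(0.39+0.97j),(-1.32-2.14j),(-0.66+1.84j),(1.15+4.24j),(-1.13+0.9j)]] + [[(-0.22+0.41j), 0.69-0.88j, (0.2+0.84j), -0.72+1.81j, 0.45+0.46j],[(0.24+0.41j), -0.41-1.07j, (0.84+0.27j), 1.21+1.59j, 0.64-0.16j],[0.21-0.88j, (-0.87+2j), (-0.79-1.5j), 0.47-3.78j, (-1.08-0.64j)],[(-0.41+0.36j), (1.11-0.68j), (-0.12+1.01j), (-1.52+1.7j), (0.31+0.68j)],[(0.39-0.97j), (-1.32+2.14j), -0.66-1.84j, (1.15-4.24j), (-1.13-0.9j)]]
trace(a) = -3.65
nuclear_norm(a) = 24.74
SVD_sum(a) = [[0.29, 0.31, 0.36, 0.09, 0.19], [2.42, 2.55, 2.95, 0.71, 1.54], [-3.85, -4.07, -4.7, -1.14, -2.46], [1.92, 2.03, 2.34, 0.57, 1.23], [0.37, 0.39, 0.45, 0.11, 0.24]] + [[-0.69, 1.22, -0.28, -2.47, 0.75], [0.72, -1.27, 0.29, 2.56, -0.77], [0.16, -0.28, 0.07, 0.58, -0.17], [-0.66, 1.17, -0.27, -2.37, 0.72], [1.00, -1.76, 0.41, 3.57, -1.08]] + [[2.8, -1.25, -1.71, -0.8, 1.33], [-0.42, 0.19, 0.26, 0.12, -0.20], [-0.37, 0.17, 0.23, 0.11, -0.18], [-0.96, 0.43, 0.59, 0.28, -0.46], [1.66, -0.74, -1.02, -0.48, 0.79]] + [[-0.11, -0.18, 0.12, 0.0, 0.24],[-0.28, -0.43, 0.3, 0.0, 0.57],[0.10, 0.15, -0.11, -0.0, -0.21],[0.49, 0.75, -0.52, -0.01, -1.00],[0.43, 0.66, -0.46, -0.01, -0.87]] + [[0.09, -0.17, 0.21, -0.19, -0.19], [0.17, -0.30, 0.39, -0.35, -0.35], [0.16, -0.29, 0.37, -0.33, -0.33], [0.10, -0.18, 0.23, -0.21, -0.21], [-0.02, 0.03, -0.04, 0.04, 0.04]]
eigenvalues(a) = [(4.89+0j), (-0.2+2.93j), (-0.2-2.93j), (-4.08+1.37j), (-4.08-1.37j)]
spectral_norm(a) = 10.04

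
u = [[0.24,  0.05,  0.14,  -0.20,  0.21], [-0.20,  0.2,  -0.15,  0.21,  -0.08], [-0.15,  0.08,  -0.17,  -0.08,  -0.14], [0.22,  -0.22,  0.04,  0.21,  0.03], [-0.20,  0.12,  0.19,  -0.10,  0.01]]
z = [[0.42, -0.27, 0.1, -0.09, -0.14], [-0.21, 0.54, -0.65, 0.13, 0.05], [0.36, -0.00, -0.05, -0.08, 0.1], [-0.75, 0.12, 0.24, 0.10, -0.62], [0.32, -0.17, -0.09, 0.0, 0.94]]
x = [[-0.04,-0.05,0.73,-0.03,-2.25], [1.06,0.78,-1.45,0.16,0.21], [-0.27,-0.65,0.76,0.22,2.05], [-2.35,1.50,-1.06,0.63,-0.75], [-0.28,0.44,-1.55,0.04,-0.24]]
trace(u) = 0.49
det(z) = 0.00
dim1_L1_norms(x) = [3.1, 3.66, 3.95, 6.29, 2.55]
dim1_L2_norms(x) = [2.37, 1.98, 2.31, 3.14, 1.65]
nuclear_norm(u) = 1.49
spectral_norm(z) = 1.42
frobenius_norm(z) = 1.81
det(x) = 2.93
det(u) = 0.00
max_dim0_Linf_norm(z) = 0.94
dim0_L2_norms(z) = [1.01, 0.64, 0.71, 0.2, 1.14]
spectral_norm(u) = 0.59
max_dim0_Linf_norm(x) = 2.35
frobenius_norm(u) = 0.80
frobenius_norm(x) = 5.24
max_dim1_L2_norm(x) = 3.14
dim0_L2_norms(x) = [2.61, 1.86, 2.6, 0.69, 3.15]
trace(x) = 1.89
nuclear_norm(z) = 3.04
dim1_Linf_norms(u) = [0.24, 0.21, 0.17, 0.22, 0.2]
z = u @ x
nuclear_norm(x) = 9.65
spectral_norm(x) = 3.64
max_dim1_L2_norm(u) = 0.4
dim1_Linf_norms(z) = [0.42, 0.65, 0.36, 0.75, 0.94]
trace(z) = 1.95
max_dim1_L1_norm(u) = 0.84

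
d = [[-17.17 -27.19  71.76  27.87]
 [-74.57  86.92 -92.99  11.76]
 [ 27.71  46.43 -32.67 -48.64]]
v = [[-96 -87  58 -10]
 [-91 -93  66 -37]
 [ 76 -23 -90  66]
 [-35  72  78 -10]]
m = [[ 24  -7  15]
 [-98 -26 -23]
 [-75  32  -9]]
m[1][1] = -26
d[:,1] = [-27.19, 86.92, 46.43]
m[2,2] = -9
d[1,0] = -74.57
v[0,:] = [-96, -87, 58, -10]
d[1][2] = -92.99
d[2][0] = 27.71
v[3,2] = 78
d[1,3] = 11.76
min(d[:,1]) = -27.19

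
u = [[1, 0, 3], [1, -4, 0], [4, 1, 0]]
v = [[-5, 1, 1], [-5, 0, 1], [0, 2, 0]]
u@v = [[-5, 7, 1], [15, 1, -3], [-25, 4, 5]]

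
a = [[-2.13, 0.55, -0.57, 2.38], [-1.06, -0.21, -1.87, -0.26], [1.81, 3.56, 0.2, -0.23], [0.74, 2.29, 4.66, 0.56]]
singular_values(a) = [6.12, 3.43, 3.12, 0.69]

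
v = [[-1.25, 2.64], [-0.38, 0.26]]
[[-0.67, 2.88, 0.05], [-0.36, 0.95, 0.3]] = v @ [[1.15, -2.58, -1.16],[0.29, -0.13, -0.53]]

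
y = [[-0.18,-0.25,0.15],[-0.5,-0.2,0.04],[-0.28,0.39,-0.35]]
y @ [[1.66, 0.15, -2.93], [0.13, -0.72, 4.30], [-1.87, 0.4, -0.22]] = [[-0.61, 0.21, -0.58],  [-0.93, 0.08, 0.60],  [0.24, -0.46, 2.57]]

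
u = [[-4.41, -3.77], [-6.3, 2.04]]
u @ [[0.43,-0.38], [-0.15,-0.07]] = [[-1.33, 1.94], [-3.02, 2.25]]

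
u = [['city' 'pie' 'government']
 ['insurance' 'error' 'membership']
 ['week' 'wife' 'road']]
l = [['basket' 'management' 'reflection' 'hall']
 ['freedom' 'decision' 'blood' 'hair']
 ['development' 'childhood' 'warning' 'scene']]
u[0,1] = 'pie'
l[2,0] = 'development'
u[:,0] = ['city', 'insurance', 'week']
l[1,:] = ['freedom', 'decision', 'blood', 'hair']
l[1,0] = 'freedom'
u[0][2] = 'government'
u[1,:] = ['insurance', 'error', 'membership']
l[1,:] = ['freedom', 'decision', 'blood', 'hair']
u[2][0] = 'week'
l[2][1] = 'childhood'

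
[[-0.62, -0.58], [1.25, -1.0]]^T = [[-0.62, 1.25], [-0.58, -1.00]]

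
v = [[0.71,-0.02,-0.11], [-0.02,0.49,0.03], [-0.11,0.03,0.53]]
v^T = [[0.71, -0.02, -0.11], [-0.02, 0.49, 0.03], [-0.11, 0.03, 0.53]]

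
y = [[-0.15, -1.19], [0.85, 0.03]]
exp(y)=[[0.44, -0.94], [0.67, 0.58]]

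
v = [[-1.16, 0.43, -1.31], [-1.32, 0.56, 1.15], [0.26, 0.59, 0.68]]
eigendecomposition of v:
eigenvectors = [[(-0.67+0j), -0.67-0.00j, (-0.13+0j)], [(-0.39-0.54j), -0.39+0.54j, (0.83+0j)], [0.10+0.29j, (0.1-0.29j), 0.54+0.00j]]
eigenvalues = [(-0.72+0.92j), (-0.72-0.92j), (1.52+0j)]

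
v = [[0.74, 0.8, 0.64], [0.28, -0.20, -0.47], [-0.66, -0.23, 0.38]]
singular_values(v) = [1.33, 0.89, 0.08]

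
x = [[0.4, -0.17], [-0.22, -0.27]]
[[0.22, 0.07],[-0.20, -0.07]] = x @[[0.64, 0.22],[0.22, 0.08]]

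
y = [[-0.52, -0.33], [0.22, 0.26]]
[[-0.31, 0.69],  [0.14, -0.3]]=y @ [[0.59, -1.31], [0.02, -0.04]]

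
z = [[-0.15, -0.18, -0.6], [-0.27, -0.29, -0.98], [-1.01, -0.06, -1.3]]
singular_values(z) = [2.01, 0.45, 0.0]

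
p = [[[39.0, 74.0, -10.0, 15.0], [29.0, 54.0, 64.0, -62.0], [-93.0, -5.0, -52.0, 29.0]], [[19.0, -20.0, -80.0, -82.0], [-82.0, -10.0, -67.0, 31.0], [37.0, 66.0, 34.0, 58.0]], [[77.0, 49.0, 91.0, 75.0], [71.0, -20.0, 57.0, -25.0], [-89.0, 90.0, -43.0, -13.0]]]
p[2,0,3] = 75.0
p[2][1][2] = 57.0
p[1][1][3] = 31.0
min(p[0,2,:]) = -93.0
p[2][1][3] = -25.0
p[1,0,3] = -82.0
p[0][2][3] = 29.0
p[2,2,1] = 90.0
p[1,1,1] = -10.0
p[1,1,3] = 31.0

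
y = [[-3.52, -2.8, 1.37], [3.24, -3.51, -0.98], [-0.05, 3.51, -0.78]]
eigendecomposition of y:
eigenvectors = [[(0.12-0.6j),(0.12+0.6j),0.35+0.00j], [-0.63+0.00j,-0.63-0.00j,0.08+0.00j], [0.30+0.37j,(0.3-0.37j),(0.93+0j)]]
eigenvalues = [(-3.65+3.66j), (-3.65-3.66j), (-0.51+0j)]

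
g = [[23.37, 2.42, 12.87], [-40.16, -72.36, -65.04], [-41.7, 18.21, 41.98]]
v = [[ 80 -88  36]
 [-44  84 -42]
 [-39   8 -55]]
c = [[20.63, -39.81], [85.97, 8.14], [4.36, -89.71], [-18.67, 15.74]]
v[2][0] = -39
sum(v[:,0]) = -3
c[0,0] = 20.63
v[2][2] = -55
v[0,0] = 80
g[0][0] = 23.37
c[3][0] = -18.67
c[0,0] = 20.63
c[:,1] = [-39.81, 8.14, -89.71, 15.74]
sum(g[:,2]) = -10.190000000000012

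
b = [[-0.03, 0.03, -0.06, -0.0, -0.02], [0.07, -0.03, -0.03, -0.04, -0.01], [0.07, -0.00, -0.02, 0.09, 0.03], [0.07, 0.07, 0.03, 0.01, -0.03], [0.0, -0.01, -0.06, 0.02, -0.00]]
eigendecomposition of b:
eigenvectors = [[(0.16-0.33j),0.16+0.33j,0.22-0.33j,(0.22+0.33j),0.04+0.00j], [(0.18-0.42j),(0.18+0.42j),(-0.56+0j),-0.56-0.00j,(0.43+0j)], [(-0.56+0j),-0.56-0.00j,-0.35-0.23j,(-0.35+0.23j),-0.08+0.00j], [(-0.5-0.19j),(-0.5+0.19j),0.18+0.34j,0.18-0.34j,-0.32+0.00j], [(0.1-0.22j),(0.1+0.22j),-0.16-0.42j,-0.16+0.42j,0.84+0.00j]]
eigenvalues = [(0.03+0.08j), (0.03-0.08j), (-0.07+0.05j), (-0.07-0.05j), (-0.01+0j)]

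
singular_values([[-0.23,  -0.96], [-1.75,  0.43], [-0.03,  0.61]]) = [1.81, 1.15]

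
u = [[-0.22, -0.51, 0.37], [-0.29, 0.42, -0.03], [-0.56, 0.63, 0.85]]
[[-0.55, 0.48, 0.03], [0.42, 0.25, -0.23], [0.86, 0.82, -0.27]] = u @ [[0.24, -1.16, 0.54], [1.19, -0.19, -0.17], [0.29, 0.34, 0.17]]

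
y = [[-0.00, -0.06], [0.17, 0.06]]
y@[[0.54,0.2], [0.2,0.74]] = [[-0.01, -0.04], [0.1, 0.08]]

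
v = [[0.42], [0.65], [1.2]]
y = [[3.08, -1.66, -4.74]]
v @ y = [[1.29, -0.7, -1.99], [2.0, -1.08, -3.08], [3.7, -1.99, -5.69]]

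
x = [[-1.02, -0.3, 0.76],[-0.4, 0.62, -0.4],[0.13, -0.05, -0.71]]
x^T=[[-1.02, -0.4, 0.13],  [-0.30, 0.62, -0.05],  [0.76, -0.4, -0.71]]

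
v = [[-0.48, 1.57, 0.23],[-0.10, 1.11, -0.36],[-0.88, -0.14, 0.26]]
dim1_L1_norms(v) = [2.28, 1.57, 1.28]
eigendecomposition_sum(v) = [[(-0.28+0.26j),(0.4-0.09j),(0.24+0.14j)], [-0.10-0.06j,(0.06+0.11j),-0.02+0.08j], [-0.40-0.10j,0.32+0.32j,0.01+0.30j]] + [[(-0.28-0.26j), (0.4+0.09j), (0.24-0.14j)], [-0.10+0.06j, (0.06-0.11j), -0.02-0.08j], [-0.40+0.10j, 0.32-0.32j, 0.01-0.30j]] + [[(0.08-0j), (0.77-0j), -0.25+0.00j], [(0.1-0j), 0.99-0.00j, (-0.32+0j)], [(-0.08+0j), -0.77+0.00j, (0.25-0j)]]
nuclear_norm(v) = 3.29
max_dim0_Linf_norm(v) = 1.57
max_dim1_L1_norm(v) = 2.28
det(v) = 0.65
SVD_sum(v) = [[-0.41, 1.59, 0.0], [-0.27, 1.07, 0.00], [-0.02, 0.08, 0.0]] + [[-0.14, -0.04, 0.06], [0.27, 0.07, -0.12], [-0.81, -0.21, 0.37]] + [[0.07, 0.02, 0.16], [-0.1, -0.03, -0.24], [-0.05, -0.01, -0.11]]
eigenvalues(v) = [(-0.21+0.67j), (-0.21-0.67j), (1.31+0j)]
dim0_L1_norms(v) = [1.46, 2.82, 0.85]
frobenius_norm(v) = 2.23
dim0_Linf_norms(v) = [0.88, 1.57, 0.36]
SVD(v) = [[-0.83, 0.16, -0.53], [-0.56, -0.31, 0.77], [-0.04, 0.93, 0.35]] @ diag([1.9765316447126953, 0.9806995519624638, 0.33623064439451167]) @ [[0.25, -0.97, -0.0],  [-0.89, -0.23, 0.40],  [-0.39, -0.10, -0.92]]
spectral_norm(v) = 1.98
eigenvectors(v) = [[(0.36-0.56j),0.36+0.56j,-0.52+0.00j], [0.19+0.06j,0.19-0.06j,(-0.67+0j)], [(0.72+0j),0.72-0.00j,0.53+0.00j]]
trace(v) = 0.89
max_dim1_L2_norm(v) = 1.66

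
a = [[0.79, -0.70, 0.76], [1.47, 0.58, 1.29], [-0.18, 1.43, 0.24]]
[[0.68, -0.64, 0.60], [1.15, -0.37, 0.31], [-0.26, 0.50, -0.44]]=a@ [[0.87, -0.06, -0.07], [-0.06, 0.41, -0.4], [-0.07, -0.40, 0.50]]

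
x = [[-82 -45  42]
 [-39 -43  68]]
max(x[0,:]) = 42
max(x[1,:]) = 68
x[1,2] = 68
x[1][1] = -43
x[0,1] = -45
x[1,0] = -39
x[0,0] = -82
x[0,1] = -45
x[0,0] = -82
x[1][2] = 68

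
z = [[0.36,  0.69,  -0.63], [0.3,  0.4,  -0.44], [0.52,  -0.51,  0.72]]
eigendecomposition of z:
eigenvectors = [[(-0.25+0j), 0.76+0.00j, 0.76-0.00j], [0.73+0.00j, 0.52+0.00j, 0.52-0.00j], [(0.63+0j), 0.07-0.38j, 0.07+0.38j]]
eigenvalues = [(-0.08+0j), (0.78+0.32j), (0.78-0.32j)]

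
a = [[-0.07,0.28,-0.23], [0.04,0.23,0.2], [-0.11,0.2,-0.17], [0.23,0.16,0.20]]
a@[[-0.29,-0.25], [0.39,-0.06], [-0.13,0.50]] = [[0.16, -0.11], [0.05, 0.08], [0.13, -0.07], [-0.03, 0.03]]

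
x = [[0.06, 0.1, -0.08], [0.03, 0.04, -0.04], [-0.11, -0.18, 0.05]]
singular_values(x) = [0.26, 0.05, 0.0]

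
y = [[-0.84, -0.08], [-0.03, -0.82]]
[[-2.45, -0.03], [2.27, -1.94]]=y @ [[3.19, -0.19], [-2.89, 2.37]]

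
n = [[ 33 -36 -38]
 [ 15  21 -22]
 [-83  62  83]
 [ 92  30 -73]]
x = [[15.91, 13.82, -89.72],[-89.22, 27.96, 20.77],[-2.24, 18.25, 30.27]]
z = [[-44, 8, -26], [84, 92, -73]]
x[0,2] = -89.72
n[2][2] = 83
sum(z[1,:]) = 103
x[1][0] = -89.22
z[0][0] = -44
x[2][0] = -2.24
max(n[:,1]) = 62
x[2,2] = 30.27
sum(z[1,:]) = 103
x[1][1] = 27.96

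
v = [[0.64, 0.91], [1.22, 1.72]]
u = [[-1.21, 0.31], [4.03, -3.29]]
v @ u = [[2.89, -2.80], [5.46, -5.28]]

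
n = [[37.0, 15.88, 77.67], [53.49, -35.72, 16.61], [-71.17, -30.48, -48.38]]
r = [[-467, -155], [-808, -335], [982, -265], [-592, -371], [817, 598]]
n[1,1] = -35.72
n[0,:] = [37.0, 15.88, 77.67]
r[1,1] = -335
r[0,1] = -155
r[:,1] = [-155, -335, -265, -371, 598]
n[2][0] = -71.17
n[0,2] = 77.67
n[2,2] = -48.38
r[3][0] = -592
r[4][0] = 817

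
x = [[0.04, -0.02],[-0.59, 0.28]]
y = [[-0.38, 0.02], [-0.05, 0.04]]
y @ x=[[-0.03, 0.01], [-0.03, 0.01]]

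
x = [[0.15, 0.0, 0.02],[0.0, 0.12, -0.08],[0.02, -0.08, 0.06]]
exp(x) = [[1.16, -0.0, 0.02], [-0.00, 1.13, -0.09], [0.02, -0.09, 1.07]]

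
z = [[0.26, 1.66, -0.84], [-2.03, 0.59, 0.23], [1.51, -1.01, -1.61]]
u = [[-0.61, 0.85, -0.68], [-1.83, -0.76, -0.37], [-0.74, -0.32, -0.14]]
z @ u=[[-2.57, -0.77, -0.67], [-0.01, -2.25, 1.13], [2.12, 2.57, -0.43]]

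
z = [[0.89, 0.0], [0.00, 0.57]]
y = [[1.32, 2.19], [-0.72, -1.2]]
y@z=[[1.17,1.25],[-0.64,-0.68]]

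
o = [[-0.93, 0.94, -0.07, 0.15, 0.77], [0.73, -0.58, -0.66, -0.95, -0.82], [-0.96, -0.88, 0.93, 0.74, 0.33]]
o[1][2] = -0.664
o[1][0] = 0.728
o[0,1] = 0.942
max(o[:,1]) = 0.942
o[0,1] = 0.942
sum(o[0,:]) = 0.8629999999999999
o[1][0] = 0.728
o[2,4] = 0.33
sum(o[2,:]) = 0.1600000000000002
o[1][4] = -0.825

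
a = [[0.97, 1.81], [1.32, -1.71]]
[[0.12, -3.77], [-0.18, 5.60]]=a @ [[-0.03, 0.91], [0.08, -2.57]]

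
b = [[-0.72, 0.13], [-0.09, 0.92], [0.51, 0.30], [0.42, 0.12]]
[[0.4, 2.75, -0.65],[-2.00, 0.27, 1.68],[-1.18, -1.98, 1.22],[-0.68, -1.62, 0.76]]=b @ [[-0.97,-3.84,1.25],[-2.27,-0.08,1.95]]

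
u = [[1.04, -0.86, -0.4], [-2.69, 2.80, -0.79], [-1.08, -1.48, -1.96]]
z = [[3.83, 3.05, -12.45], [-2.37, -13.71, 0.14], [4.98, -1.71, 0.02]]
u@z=[[4.03, 15.65, -13.08], [-20.87, -45.24, 33.87], [-10.39, 20.35, 13.20]]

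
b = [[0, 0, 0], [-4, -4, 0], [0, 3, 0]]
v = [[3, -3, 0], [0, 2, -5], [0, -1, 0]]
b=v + [[-3, 3, 0], [-4, -6, 5], [0, 4, 0]]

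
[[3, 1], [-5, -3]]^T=[[3, -5], [1, -3]]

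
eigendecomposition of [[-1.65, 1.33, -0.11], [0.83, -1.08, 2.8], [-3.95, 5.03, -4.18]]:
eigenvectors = [[0.12, -0.83, 0.38], [-0.43, -0.52, 0.79], [0.89, 0.19, 0.48]]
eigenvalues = [-7.14, -0.79, 1.02]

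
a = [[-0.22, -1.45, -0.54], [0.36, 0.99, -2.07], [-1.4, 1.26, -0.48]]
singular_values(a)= [2.6, 1.81, 1.26]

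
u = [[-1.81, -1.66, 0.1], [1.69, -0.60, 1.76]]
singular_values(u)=[2.84, 2.07]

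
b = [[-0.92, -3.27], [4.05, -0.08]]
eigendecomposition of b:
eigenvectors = [[(0.08-0.66j), 0.08+0.66j], [-0.74+0.00j, (-0.74-0j)]]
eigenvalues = [(-0.5+3.61j), (-0.5-3.61j)]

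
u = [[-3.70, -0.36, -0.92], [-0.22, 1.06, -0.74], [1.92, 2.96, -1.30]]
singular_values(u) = [4.64, 3.0, 0.01]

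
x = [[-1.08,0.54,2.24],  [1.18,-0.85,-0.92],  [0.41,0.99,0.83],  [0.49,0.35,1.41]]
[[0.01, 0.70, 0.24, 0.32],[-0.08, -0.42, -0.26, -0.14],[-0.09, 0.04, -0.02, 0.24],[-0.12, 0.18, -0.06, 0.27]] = x@[[-0.11, -0.22, -0.18, 0.06], [-0.00, -0.05, 0.05, 0.09], [-0.05, 0.22, 0.01, 0.15]]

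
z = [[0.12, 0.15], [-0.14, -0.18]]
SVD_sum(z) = [[0.12, 0.15],[-0.14, -0.18]] + [[0.00, -0.0], [0.0, -0.0]]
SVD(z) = [[-0.64, 0.76],  [0.76, 0.64]] @ diag([0.29815423914764483, 0.0020123812484278483]) @ [[-0.62, -0.79], [0.79, -0.62]]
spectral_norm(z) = 0.30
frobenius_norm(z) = 0.30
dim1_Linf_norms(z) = [0.15, 0.18]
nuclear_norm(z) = 0.30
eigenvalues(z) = [0.01, -0.07]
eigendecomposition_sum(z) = [[0.02, 0.02], [-0.02, -0.01]] + [[0.10, 0.13], [-0.12, -0.17]]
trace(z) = -0.06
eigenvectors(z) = [[0.80,-0.62], [-0.6,0.78]]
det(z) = -0.00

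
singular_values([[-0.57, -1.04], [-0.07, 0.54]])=[1.27, 0.3]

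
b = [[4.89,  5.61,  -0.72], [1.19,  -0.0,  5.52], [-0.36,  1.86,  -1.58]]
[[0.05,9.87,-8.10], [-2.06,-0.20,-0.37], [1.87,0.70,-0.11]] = b @ [[-0.80, 1.55, -1.47], [0.68, 0.36, -0.13], [-0.2, -0.37, 0.25]]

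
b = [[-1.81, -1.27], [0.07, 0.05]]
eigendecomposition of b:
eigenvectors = [[-1.0, 0.57], [0.04, -0.82]]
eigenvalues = [-1.76, 0.0]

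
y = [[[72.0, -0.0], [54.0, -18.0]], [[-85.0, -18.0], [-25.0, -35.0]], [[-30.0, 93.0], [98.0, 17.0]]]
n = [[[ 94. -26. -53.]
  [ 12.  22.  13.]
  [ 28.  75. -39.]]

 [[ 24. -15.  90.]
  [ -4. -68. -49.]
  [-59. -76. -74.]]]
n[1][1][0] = -4.0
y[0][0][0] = 72.0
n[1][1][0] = -4.0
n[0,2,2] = -39.0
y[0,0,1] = -0.0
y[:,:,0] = [[72.0, 54.0], [-85.0, -25.0], [-30.0, 98.0]]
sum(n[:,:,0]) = 95.0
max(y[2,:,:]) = 98.0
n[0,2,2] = -39.0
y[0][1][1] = -18.0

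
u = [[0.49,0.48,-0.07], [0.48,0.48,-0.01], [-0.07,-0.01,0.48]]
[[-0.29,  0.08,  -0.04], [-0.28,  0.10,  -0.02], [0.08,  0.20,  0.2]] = u @ [[-0.23, 0.03, 0.45], [-0.35, 0.19, -0.48], [0.12, 0.42, 0.48]]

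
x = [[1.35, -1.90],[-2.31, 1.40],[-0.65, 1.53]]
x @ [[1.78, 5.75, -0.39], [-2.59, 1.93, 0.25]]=[[7.32, 4.10, -1.0], [-7.74, -10.58, 1.25], [-5.12, -0.78, 0.64]]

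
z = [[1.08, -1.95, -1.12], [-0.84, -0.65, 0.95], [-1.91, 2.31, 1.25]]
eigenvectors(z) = [[-0.57, 0.72, -0.45], [0.29, 0.13, -0.81], [0.77, 0.68, 0.37]]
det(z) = 1.81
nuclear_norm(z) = 5.80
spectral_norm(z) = 4.10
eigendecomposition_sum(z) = [[1.34, -1.27, -1.18], [-0.67, 0.64, 0.59], [-1.79, 1.69, 1.57]] + [[-0.19,0.03,-0.16], [-0.03,0.01,-0.03], [-0.18,0.03,-0.15]] + [[-0.07, -0.71, 0.21], [-0.13, -1.29, 0.39], [0.06, 0.58, -0.17]]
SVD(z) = [[-0.6, -0.16, 0.78],[0.1, -0.99, -0.12],[0.79, 0.00, 0.61]] @ diag([4.096752909856638, 1.3840748503434628, 0.3186728796554168]) @ [[-0.55, 0.72, 0.43],[0.47, 0.69, -0.55],[-0.69, -0.10, -0.72]]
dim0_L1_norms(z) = [3.83, 4.91, 3.32]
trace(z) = 1.68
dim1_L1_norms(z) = [4.15, 2.44, 5.47]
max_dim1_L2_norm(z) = 3.25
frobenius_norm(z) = 4.34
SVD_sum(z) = [[1.36,-1.78,-1.06], [-0.22,0.29,0.17], [-1.78,2.33,1.39]] + [[-0.1, -0.15, 0.12], [-0.65, -0.94, 0.75], [0.00, 0.0, -0.00]] + [[-0.17,-0.02,-0.18], [0.03,0.00,0.03], [-0.13,-0.02,-0.14]]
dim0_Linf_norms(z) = [1.91, 2.31, 1.25]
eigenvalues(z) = [3.55, -0.33, -1.54]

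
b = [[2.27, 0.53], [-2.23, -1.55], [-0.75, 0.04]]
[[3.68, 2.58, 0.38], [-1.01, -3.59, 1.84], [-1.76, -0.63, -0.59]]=b@ [[2.21, 0.9, 0.67], [-2.53, 1.02, -2.15]]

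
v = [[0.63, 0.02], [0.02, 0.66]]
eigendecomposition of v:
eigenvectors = [[-0.89,-0.45], [0.45,-0.89]]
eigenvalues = [0.62, 0.67]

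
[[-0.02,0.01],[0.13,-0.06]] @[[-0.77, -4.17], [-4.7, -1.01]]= [[-0.03, 0.07], [0.18, -0.48]]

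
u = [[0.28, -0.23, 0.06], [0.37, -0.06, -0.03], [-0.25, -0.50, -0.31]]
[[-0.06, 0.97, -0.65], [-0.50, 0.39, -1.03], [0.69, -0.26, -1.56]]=u @ [[-1.47, 1.00, -2.2],[-1.26, -2.12, 1.34],[1.0, 3.44, 4.65]]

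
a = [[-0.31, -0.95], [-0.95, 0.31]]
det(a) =-0.999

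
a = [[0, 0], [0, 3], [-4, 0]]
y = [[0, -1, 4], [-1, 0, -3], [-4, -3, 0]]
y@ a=[[-16, -3], [12, 0], [0, -9]]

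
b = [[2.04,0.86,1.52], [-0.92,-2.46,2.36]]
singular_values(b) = [3.54, 2.68]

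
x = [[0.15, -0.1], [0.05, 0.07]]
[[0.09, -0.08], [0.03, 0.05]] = x @ [[0.57, 0.0],[0.0, 0.78]]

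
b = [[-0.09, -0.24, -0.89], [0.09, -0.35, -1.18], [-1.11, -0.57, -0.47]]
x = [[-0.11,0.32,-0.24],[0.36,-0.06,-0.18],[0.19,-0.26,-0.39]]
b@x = [[-0.25,0.22,0.41], [-0.36,0.36,0.50], [-0.17,-0.2,0.55]]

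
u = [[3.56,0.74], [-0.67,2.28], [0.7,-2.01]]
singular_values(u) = [3.69, 3.12]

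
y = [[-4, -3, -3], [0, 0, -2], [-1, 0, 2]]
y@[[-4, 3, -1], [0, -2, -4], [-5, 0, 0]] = [[31, -6, 16], [10, 0, 0], [-6, -3, 1]]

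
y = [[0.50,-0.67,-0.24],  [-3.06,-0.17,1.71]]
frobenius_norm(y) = 3.62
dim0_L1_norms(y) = [3.56, 0.84, 1.95]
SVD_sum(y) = [[0.47, 0.01, -0.26], [-3.06, -0.07, 1.71]] + [[0.03, -0.68, 0.02], [0.00, -0.10, 0.0]]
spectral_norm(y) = 3.55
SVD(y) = [[-0.15, 0.99], [0.99, 0.15]] @ diag([3.549411506007027, 0.6890413347723986]) @ [[-0.87,  -0.02,  0.49],[0.04,  -1.0,  0.03]]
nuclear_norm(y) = 4.24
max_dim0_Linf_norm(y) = 3.06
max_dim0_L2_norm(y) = 3.1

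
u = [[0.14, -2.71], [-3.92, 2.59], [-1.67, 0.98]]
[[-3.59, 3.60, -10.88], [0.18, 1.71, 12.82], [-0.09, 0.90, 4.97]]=u @[[0.86, -1.36, -0.64], [1.37, -1.40, 3.98]]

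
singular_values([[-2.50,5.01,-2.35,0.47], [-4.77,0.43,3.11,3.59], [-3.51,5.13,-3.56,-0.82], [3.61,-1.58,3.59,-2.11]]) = [10.64, 6.66, 2.97, 1.04]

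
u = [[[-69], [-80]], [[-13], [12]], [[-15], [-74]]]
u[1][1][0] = 12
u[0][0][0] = -69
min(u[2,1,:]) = -74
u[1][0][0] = -13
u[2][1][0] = -74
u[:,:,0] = [[-69, -80], [-13, 12], [-15, -74]]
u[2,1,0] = -74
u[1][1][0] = 12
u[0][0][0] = -69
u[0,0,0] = -69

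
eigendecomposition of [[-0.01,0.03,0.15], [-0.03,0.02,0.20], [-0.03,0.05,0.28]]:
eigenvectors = [[-0.42, -0.92, 0.24],[-0.5, 0.35, -0.95],[-0.76, -0.16, 0.19]]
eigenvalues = [0.3, 0.01, -0.01]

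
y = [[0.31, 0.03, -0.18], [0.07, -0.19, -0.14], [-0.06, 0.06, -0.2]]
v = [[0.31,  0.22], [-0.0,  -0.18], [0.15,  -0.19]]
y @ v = [[0.07, 0.10], [0.00, 0.08], [-0.05, 0.01]]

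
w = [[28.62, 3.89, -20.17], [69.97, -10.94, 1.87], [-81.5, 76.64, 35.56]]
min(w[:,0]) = -81.5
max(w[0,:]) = 28.62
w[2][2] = 35.56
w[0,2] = -20.17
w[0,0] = 28.62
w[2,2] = 35.56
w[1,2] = 1.87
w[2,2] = 35.56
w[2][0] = -81.5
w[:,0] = [28.62, 69.97, -81.5]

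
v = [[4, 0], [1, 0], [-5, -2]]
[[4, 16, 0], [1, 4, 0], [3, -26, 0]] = v@[[1, 4, 0], [-4, 3, 0]]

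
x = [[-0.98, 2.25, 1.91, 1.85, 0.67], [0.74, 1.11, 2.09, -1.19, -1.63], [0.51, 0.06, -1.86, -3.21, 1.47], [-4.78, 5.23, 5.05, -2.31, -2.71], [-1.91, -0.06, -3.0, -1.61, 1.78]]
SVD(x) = [[-0.24, -0.24, 0.58, 0.73, 0.15], [-0.23, -0.10, -0.6, 0.22, 0.73], [0.14, 0.62, -0.35, 0.60, -0.34], [-0.92, 0.29, 0.01, -0.18, -0.18], [0.14, 0.68, 0.43, -0.18, 0.55]] @ diag([10.046570354050788, 5.462506481783252, 3.535259772071651, 1.8508190561904945, 0.22705555002656008]) @ [[0.42,-0.56,-0.63,0.13,0.32], [-0.4,0.16,-0.44,-0.75,0.25], [-0.58,0.18,-0.21,0.62,0.45], [0.52,0.53,0.19,-0.07,0.64], [0.22,0.59,-0.58,0.19,-0.48]]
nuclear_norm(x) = 21.12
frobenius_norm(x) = 12.11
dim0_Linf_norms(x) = [4.78, 5.23, 5.05, 3.21, 2.71]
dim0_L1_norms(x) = [8.92, 8.71, 13.91, 10.17, 8.26]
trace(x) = -2.26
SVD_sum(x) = [[-1.03, 1.35, 1.52, -0.31, -0.76], [-0.97, 1.27, 1.43, -0.29, -0.72], [0.60, -0.79, -0.88, 0.18, 0.44], [-3.94, 5.18, 5.79, -1.17, -2.92], [0.62, -0.81, -0.91, 0.18, 0.46]] + [[0.53, -0.20, 0.58, 0.98, -0.32], [0.23, -0.09, 0.25, 0.42, -0.14], [-1.37, 0.53, -1.49, -2.52, 0.83], [-0.64, 0.25, -0.7, -1.18, 0.39], [-1.51, 0.58, -1.64, -2.78, 0.92]] + [[-1.18,0.37,-0.42,1.27,0.91], [1.24,-0.38,0.44,-1.33,-0.95], [0.73,-0.23,0.26,-0.78,-0.56], [-0.02,0.01,-0.01,0.02,0.02], [-0.88,0.27,-0.31,0.94,0.67]] + [[0.70, 0.71, 0.25, -0.09, 0.87], [0.21, 0.21, 0.08, -0.03, 0.26], [0.57, 0.59, 0.21, -0.08, 0.71], [-0.17, -0.18, -0.06, 0.02, -0.21], [-0.17, -0.17, -0.06, 0.02, -0.21]] + [[0.01, 0.02, -0.02, 0.01, -0.02], [0.04, 0.1, -0.1, 0.03, -0.08], [-0.02, -0.05, 0.04, -0.01, 0.04], [-0.01, -0.02, 0.02, -0.01, 0.02], [0.03, 0.07, -0.07, 0.02, -0.06]]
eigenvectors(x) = [[-0.13+0.39j, (-0.13-0.39j), (-0.15-0.15j), (-0.15+0.15j), (0.29+0j)], [(-0.1-0.09j), (-0.1+0.09j), (-0.37+0.03j), -0.37-0.03j, 0.60+0.00j], [(-0.07-0.42j), (-0.07+0.42j), 0.45-0.29j, (0.45+0.29j), -0.50+0.00j], [-0.75+0.00j, -0.75-0.00j, (-0.26-0.03j), -0.26+0.03j, 0.22+0.00j], [(-0.1-0.25j), -0.10+0.25j, 0.68+0.00j, 0.68-0.00j, (-0.51+0j)]]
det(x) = 81.53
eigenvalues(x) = [(-2.32+5.08j), (-2.32-5.08j), (0.85+1.78j), (0.85-1.78j), (0.67+0j)]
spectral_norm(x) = 10.05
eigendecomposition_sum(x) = [[(-1.09+1.28j), (0.76-1.19j), (0.52-0.91j), 1.13+0.99j, (0.27+0.62j)],[(-0.23-0.5j), (0.25+0.39j), (0.2+0.28j), (-0.45+0.2j), -0.22-0.01j],[(0.37-1.72j), -0.11+1.47j, -0.03+1.10j, -1.53-0.35j, (-0.55-0.44j)],[-2.84-1.14j, 2.50+0.63j, (1.88+0.37j), (-1.05+2.51j), -0.93+0.82j],[(0.01-1.1j), (0.12+0.92j), 0.12+0.68j, -0.98-0.02j, (-0.4-0.2j)]] + [[(-1.09-1.28j), (0.76+1.19j), 0.52+0.91j, 1.13-0.99j, 0.27-0.62j],[(-0.23+0.5j), (0.25-0.39j), (0.2-0.28j), (-0.45-0.2j), (-0.22+0.01j)],[(0.37+1.72j), (-0.11-1.47j), -0.03-1.10j, (-1.53+0.35j), (-0.55+0.44j)],[-2.84+1.14j, (2.5-0.63j), 1.88-0.37j, (-1.05-2.51j), -0.93-0.82j],[(0.01+1.1j), 0.12-0.92j, (0.12-0.68j), -0.98+0.02j, (-0.4+0.2j)]] + [[0.49-0.14j, 0.14-0.25j, (0.46+0.29j), -0.14+0.11j, (-0.08-0.61j)], [(0.37-0.81j), -0.17-0.47j, (0.91-0.29j), -0.01+0.31j, (-0.9-0.6j)], [(0.08+1.27j), (0.54+0.47j), -0.95+0.98j, -0.19-0.40j, 1.54+0.15j], [(0.37-0.51j), -0.06-0.35j, (0.67-0.07j), -0.05+0.21j, -0.54-0.54j], [(-0.77+1.41j), (0.25+0.86j), (-1.67+0.4j), 0.06-0.55j, (1.54+1.19j)]] + [[(0.49+0.14j), (0.14+0.25j), (0.46-0.29j), (-0.14-0.11j), -0.08+0.61j], [(0.37+0.81j), -0.17+0.47j, (0.91+0.29j), -0.01-0.31j, -0.90+0.60j], [0.08-1.27j, (0.54-0.47j), (-0.95-0.98j), (-0.19+0.4j), 1.54-0.15j], [(0.37+0.51j), -0.06+0.35j, 0.67+0.07j, (-0.05-0.21j), (-0.54+0.54j)], [(-0.77-1.41j), 0.25-0.86j, (-1.67-0.4j), (0.06+0.55j), (1.54-1.19j)]] + [[0.23-0.00j,0.45+0.00j,(-0.06+0j),(-0.13+0j),(0.29-0j)], [0.48-0.00j,(0.96+0j),(-0.13+0j),-0.28+0.00j,0.61-0.00j], [-0.39+0.00j,-0.79-0.00j,(0.11-0j),(0.23-0j),(-0.51+0j)], [(0.17-0j),0.34+0.00j,(-0.05+0j),-0.10+0.00j,(0.22-0j)], [(-0.4+0j),(-0.8-0j),(0.11-0j),0.23-0.00j,-0.51+0.00j]]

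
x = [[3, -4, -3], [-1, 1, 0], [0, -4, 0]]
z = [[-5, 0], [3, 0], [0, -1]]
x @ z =[[-27, 3], [8, 0], [-12, 0]]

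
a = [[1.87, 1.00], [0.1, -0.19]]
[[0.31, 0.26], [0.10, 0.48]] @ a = [[0.61, 0.26], [0.24, 0.01]]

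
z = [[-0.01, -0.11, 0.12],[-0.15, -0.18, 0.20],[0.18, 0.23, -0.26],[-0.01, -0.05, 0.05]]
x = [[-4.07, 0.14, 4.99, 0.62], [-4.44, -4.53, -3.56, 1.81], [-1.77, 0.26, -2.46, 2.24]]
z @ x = [[0.32, 0.53, 0.05, 0.06], [1.06, 0.85, -0.6, 0.03], [-1.29, -1.08, 0.72, -0.05], [0.17, 0.24, 0.01, 0.02]]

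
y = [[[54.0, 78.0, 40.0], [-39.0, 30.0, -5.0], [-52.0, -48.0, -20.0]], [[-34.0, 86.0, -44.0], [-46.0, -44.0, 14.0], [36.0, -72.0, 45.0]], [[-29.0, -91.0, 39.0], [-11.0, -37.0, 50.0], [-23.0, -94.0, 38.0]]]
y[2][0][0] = -29.0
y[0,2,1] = -48.0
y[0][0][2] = 40.0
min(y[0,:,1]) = -48.0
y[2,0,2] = 39.0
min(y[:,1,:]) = -46.0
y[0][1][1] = 30.0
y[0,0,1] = 78.0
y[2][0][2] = 39.0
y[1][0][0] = -34.0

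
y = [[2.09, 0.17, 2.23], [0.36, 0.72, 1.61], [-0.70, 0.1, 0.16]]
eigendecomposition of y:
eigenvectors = [[(0.79+0j), 0.79-0.00j, 0.22+0.00j], [0.21+0.41j, 0.21-0.41j, 0.95+0.00j], [(-0.3+0.25j), -0.30-0.25j, (-0.24+0j)]]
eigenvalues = [(1.28+0.78j), (1.28-0.78j), (0.4+0j)]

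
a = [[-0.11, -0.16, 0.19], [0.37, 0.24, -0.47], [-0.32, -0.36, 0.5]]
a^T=[[-0.11, 0.37, -0.32], [-0.16, 0.24, -0.36], [0.19, -0.47, 0.5]]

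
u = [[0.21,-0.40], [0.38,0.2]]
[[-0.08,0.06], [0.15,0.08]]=u@[[0.22,0.22], [0.32,-0.04]]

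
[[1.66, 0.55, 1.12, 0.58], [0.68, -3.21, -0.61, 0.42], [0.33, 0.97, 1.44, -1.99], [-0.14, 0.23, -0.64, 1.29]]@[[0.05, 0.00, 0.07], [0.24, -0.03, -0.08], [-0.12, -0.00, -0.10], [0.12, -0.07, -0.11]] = [[0.15, -0.06, -0.10], [-0.61, 0.07, 0.32], [-0.16, 0.11, 0.02], [0.28, -0.10, -0.11]]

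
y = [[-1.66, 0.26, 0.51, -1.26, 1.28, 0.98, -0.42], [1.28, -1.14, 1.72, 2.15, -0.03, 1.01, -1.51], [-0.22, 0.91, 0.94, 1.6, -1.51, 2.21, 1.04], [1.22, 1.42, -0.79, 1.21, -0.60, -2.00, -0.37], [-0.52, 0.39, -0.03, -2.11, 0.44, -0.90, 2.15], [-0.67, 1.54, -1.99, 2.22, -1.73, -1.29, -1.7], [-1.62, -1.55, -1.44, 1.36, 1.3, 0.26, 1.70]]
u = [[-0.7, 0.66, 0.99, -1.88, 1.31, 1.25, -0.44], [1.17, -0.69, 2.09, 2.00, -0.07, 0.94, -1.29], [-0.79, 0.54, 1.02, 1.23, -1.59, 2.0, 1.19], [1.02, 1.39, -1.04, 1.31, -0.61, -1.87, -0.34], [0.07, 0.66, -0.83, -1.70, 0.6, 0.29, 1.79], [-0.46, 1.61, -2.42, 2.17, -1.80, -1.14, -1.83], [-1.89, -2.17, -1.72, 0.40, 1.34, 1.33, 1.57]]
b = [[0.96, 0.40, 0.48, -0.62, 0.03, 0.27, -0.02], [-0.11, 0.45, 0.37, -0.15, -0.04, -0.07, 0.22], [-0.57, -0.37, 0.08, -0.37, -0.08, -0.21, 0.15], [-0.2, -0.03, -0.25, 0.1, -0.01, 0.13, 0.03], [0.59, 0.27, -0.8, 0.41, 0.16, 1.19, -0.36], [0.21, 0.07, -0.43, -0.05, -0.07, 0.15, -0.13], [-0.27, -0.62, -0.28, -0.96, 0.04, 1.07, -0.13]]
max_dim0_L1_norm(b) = 3.09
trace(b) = 1.77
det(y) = -418.85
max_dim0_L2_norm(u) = 4.3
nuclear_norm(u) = 21.48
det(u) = 419.22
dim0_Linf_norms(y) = [1.66, 1.55, 1.99, 2.22, 1.73, 2.21, 2.15]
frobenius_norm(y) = 9.34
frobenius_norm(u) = 9.44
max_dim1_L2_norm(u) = 4.61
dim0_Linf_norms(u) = [1.89, 2.17, 2.42, 2.17, 1.8, 2.0, 1.83]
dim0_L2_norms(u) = [2.7, 3.3, 4.12, 4.3, 3.16, 3.62, 3.52]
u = b + y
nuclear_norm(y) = 21.49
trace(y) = 0.20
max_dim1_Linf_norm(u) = 2.42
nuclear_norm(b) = 5.82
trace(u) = 1.97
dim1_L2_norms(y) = [2.73, 3.72, 3.54, 3.18, 3.24, 4.39, 3.69]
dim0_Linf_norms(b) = [0.96, 0.62, 0.8, 0.96, 0.16, 1.19, 0.36]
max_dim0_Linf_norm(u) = 2.42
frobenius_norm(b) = 2.95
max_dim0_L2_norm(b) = 1.65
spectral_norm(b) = 2.00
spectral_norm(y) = 5.76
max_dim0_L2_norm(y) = 4.63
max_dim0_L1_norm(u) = 10.69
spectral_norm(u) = 6.08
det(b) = -0.00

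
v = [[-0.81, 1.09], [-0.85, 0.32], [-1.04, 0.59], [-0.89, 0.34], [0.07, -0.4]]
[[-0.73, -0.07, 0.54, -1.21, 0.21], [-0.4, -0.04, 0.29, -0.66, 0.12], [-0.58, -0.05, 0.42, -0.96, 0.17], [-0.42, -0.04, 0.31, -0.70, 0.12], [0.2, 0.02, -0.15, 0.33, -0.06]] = v @ [[0.30, 0.03, -0.22, 0.5, -0.09], [-0.45, -0.04, 0.33, -0.74, 0.13]]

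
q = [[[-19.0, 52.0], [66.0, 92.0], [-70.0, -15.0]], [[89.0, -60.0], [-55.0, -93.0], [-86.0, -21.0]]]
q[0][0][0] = -19.0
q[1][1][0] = -55.0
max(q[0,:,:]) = 92.0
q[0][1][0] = 66.0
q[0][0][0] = -19.0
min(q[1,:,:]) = -93.0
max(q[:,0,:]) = 89.0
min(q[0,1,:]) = 66.0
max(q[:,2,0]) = -70.0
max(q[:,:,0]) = 89.0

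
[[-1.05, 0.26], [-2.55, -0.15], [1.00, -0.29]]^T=[[-1.05, -2.55, 1.00], [0.26, -0.15, -0.29]]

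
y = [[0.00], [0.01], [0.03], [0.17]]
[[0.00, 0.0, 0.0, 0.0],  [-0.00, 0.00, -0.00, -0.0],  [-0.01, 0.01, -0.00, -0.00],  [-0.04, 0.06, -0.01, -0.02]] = y @ [[-0.26, 0.38, -0.05, -0.12]]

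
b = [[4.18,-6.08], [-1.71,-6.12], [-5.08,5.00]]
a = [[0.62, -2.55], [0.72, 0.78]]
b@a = [[-1.79,-15.4], [-5.47,-0.41], [0.45,16.85]]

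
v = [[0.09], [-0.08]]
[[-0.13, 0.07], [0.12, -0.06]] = v @ [[-1.47,0.81]]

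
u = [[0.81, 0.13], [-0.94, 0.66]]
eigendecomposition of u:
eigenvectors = [[(-0.07-0.34j),(-0.07+0.34j)], [(0.94+0j),0.94-0.00j]]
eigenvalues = [(0.74+0.34j), (0.74-0.34j)]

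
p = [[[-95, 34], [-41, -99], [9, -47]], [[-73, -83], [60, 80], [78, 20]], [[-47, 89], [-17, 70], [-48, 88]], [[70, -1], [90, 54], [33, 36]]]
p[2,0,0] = -47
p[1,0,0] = -73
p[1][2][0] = 78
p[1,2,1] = 20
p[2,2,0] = -48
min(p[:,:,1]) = -99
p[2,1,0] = -17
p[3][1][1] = 54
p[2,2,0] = -48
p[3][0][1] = -1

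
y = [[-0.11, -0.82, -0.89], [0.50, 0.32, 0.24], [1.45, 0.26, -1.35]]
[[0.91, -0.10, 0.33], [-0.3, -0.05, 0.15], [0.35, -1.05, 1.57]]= y @ [[0.04, -0.06, 0.47], [-0.73, -0.53, 0.21], [-0.36, 0.61, -0.62]]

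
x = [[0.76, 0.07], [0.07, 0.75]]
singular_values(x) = [0.83, 0.68]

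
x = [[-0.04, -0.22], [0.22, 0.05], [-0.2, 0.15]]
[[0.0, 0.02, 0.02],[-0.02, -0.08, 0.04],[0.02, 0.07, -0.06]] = x @ [[-0.09, -0.36, 0.2], [0.01, -0.04, -0.11]]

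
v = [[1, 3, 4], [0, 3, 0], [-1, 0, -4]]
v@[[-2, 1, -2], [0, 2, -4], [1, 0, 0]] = [[2, 7, -14], [0, 6, -12], [-2, -1, 2]]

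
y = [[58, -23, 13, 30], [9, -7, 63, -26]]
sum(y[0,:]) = 78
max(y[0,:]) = 58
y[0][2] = 13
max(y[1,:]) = 63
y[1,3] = -26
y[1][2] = 63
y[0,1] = -23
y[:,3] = [30, -26]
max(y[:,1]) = -7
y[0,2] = 13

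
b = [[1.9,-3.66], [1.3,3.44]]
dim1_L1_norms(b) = [5.56, 4.74]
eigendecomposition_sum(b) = [[(0.95+1.52j), (-1.83+2.39j)],[0.65-0.85j, 1.72+0.52j]] + [[(0.95-1.52j), (-1.83-2.39j)],[0.65+0.85j, (1.72-0.52j)]]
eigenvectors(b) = [[0.86+0.00j,0.86-0.00j], [-0.18-0.48j,(-0.18+0.48j)]]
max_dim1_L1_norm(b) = 5.56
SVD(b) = [[-0.76, 0.64],[0.64, 0.76]] @ diag([5.053084129018902, 2.235070644310215]) @ [[-0.12, 0.99], [0.99, 0.12]]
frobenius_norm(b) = 5.53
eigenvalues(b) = [(2.67+2.04j), (2.67-2.04j)]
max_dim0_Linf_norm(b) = 3.66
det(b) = 11.29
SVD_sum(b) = [[0.47, -3.84], [-0.40, 3.23]] + [[1.43, 0.18],  [1.7, 0.21]]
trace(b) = 5.34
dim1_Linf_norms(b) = [3.66, 3.44]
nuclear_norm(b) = 7.29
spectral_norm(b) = 5.05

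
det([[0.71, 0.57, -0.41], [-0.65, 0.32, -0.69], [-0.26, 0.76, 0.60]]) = 1.002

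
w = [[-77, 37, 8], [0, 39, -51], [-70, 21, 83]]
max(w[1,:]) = 39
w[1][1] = 39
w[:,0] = [-77, 0, -70]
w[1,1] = 39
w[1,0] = 0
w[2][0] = -70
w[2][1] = 21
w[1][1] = 39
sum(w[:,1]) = 97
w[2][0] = -70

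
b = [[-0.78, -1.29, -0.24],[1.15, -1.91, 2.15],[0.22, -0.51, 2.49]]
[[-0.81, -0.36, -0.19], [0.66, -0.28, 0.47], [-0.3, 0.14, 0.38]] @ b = [[0.18, 1.83, -1.05], [-0.73, -0.56, 0.41], [0.48, -0.07, 1.32]]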